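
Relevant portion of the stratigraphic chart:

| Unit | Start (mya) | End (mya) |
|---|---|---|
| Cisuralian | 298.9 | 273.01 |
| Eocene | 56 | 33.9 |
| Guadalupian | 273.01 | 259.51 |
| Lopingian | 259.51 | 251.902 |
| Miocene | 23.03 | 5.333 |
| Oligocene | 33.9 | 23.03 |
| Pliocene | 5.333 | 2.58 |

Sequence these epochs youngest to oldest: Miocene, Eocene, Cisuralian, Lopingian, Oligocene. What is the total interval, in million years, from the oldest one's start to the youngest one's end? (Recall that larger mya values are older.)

Miocene, Oligocene, Eocene, Lopingian, Cisuralian; total span 293.567 Myr

From the excerpt: Miocene 23.03–5.333; Eocene 56–33.9; Cisuralian 298.9–273.01; Lopingian 259.51–251.902; Oligocene 33.9–23.03 (Ma).
Larger Ma is earlier, so the oldest is Cisuralian and the youngest is Miocene; youngest to oldest: Miocene, Oligocene, Eocene, Lopingian, Cisuralian.
Oldest start 298.9 minus youngest end 5.333 gives 293.567 Myr overall.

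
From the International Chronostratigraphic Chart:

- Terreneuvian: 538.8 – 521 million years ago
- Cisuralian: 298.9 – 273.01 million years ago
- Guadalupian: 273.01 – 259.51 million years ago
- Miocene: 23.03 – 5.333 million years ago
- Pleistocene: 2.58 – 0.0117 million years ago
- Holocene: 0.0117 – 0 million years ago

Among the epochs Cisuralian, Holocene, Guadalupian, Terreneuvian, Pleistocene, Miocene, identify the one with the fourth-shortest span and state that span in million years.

Start − end for each: Cisuralian 298.9 − 273.01 = 25.89; Holocene 0.0117 − 0 = 0.0117; Guadalupian 273.01 − 259.51 = 13.5; Terreneuvian 538.8 − 521 = 17.8; Pleistocene 2.58 − 0.0117 = 2.5683; Miocene 23.03 − 5.333 = 17.697.
Ranking these from shortest: Holocene < Pleistocene < Guadalupian < Miocene < Terreneuvian < Cisuralian.
Position 4 in that ranking is Miocene, which lasted 17.697 Myr.

Miocene, 17.697 million years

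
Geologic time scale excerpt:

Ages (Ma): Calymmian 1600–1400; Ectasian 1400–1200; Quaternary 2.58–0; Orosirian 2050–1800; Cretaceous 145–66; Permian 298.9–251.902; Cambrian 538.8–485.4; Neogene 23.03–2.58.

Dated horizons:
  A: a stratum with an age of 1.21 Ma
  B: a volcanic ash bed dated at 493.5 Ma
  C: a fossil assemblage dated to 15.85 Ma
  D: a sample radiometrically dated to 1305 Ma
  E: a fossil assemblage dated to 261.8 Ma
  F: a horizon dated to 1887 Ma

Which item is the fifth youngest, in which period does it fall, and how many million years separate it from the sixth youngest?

D, in the Ectasian; 582 million years to F

Sorted youngest-first by Ma: A (1.21), C (15.85), E (261.8), B (493.5), D (1305), F (1887).
The fifth youngest is D at 1305 Ma, which lies in 1400–1200 Ma: the Ectasian.
The sixth youngest is F at 1887 Ma; separation = |1305 − 1887| = 582 Myr.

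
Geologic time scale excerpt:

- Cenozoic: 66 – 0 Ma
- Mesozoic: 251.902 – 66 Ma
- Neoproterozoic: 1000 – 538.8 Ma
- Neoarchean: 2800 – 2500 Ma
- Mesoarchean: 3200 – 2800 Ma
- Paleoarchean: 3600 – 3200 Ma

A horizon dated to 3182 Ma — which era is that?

3182 Ma lies between 3200 and 2800 Ma, so it falls in the Mesoarchean.

Mesoarchean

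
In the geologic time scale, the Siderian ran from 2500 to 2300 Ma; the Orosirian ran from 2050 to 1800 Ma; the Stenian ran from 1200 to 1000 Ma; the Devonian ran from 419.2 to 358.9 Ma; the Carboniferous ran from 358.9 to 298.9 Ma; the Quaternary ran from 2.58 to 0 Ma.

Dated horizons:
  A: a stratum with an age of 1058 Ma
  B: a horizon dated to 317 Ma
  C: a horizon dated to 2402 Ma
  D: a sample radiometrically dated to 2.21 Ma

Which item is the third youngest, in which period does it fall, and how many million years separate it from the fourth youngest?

A, in the Stenian; 1344 million years to C

Sorted youngest-first by Ma: D (2.21), B (317), A (1058), C (2402).
The third youngest is A at 1058 Ma, which lies in 1200–1000 Ma: the Stenian.
The fourth youngest is C at 2402 Ma; separation = |1058 − 2402| = 1344 Myr.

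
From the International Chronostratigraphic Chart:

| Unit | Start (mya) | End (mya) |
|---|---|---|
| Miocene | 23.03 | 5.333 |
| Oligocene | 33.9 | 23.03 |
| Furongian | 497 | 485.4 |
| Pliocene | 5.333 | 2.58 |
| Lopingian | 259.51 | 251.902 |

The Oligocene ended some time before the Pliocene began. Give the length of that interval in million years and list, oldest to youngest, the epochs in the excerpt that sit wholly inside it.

17.697 million years; Miocene

End of Oligocene = 23.03 Ma; start of Pliocene = 5.333 Ma.
Gap = 23.03 − 5.333 = 17.697 Myr.
Epochs wholly inside 23.03–5.333 Ma: Miocene (23.03–5.333).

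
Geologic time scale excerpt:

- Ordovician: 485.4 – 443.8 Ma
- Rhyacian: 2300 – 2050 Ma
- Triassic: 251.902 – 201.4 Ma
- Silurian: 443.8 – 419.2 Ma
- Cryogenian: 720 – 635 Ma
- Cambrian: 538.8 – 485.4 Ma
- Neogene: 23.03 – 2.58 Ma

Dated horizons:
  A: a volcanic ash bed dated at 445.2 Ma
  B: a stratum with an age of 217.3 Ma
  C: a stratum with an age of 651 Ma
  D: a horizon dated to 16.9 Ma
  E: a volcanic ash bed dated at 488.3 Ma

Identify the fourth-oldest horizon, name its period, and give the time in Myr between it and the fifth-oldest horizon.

B, in the Triassic; 200.4 million years to D

Larger Ma means older, so oldest first: C 651 > E 488.3 > A 445.2 > B 217.3 > D 16.9.
Counting 4 along gives B (217.3 Ma); the excerpt puts that inside the Triassic, 251.902–201.4 Ma.
Next in line is D (16.9 Ma), and 217.3 − 16.9 = 200.4 Myr.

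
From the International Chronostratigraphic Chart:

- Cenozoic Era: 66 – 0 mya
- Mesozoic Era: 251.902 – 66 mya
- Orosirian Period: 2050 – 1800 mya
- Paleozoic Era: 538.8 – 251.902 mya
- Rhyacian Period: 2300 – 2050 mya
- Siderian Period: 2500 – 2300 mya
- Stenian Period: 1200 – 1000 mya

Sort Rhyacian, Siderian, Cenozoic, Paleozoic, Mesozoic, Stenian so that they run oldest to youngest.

Siderian, Rhyacian, Stenian, Paleozoic, Mesozoic, Cenozoic

Read off each span (Ma): Rhyacian 2300–2050; Siderian 2500–2300; Cenozoic 66–0; Paleozoic 538.8–251.902; Mesozoic 251.902–66; Stenian 1200–1000.
Larger Ma is older, so oldest→youngest is Siderian, Rhyacian, Stenian, Paleozoic, Mesozoic, Cenozoic.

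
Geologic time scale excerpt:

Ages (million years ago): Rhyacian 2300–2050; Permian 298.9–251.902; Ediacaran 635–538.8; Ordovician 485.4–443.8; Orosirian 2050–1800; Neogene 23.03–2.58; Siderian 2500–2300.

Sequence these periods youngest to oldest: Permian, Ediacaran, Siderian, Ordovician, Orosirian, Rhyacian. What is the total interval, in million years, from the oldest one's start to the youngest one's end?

Permian → Ordovician → Ediacaran → Orosirian → Rhyacian → Siderian; total span 2248.098 Myr

Start ages (Ma): Siderian 2500, Rhyacian 2300, Orosirian 2050, Ediacaran 635, Ordovician 485.4, Permian 298.9.
Ordered youngest to oldest: Permian, Ordovician, Ediacaran, Orosirian, Rhyacian, Siderian.
Span = 2500 − 251.902 = 2248.098 Myr.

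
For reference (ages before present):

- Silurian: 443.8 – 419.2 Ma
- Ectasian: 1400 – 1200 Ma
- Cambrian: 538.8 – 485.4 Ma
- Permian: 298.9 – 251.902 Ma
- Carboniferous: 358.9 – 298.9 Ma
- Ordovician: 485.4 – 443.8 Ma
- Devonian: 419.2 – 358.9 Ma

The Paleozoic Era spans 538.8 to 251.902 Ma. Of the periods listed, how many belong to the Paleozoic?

6

Periods inside 538.8–251.902 Ma: Cambrian, Ordovician, Silurian, Devonian, Carboniferous, Permian — 6 in total.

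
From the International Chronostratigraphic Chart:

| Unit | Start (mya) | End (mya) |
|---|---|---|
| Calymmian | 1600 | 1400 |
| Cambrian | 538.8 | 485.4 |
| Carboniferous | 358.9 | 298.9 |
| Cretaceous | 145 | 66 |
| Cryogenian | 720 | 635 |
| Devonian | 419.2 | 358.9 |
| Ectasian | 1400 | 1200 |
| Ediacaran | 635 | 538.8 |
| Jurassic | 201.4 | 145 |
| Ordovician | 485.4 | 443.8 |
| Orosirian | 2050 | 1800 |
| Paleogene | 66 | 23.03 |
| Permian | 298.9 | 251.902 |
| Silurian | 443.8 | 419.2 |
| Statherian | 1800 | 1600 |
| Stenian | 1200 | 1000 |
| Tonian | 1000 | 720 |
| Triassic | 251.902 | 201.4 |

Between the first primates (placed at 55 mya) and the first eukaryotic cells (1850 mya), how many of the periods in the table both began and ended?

1850 Ma sits inside the Orosirian (2050–1800) and 55 Ma inside the Paleogene (66–23.03); neither of those is wholly between the two dates.
The listed periods lying completely between them are Statherian, Calymmian, Ectasian, Stenian, Tonian, Cryogenian, Ediacaran, Cambrian, Ordovician, Silurian, Devonian, Carboniferous, Permian, Triassic, Jurassic, Cretaceous — 16 in all.

16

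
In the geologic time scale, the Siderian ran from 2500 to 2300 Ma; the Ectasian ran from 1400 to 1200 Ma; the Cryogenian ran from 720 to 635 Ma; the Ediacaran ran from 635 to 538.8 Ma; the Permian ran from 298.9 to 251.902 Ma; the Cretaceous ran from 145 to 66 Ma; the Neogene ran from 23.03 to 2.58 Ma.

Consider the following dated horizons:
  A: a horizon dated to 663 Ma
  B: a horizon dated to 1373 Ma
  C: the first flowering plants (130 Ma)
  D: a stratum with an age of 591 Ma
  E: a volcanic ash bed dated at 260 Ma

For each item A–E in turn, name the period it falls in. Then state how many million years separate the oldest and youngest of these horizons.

A: 663 Ma lies in 720–635 Ma, so Cryogenian.
B: 1373 Ma lies in 1400–1200 Ma, so Ectasian.
C: 130 Ma lies in 145–66 Ma, so Cretaceous.
D: 591 Ma lies in 635–538.8 Ma, so Ediacaran.
E: 260 Ma lies in 298.9–251.902 Ma, so Permian.
Oldest = 1373 Ma, youngest = 130 Ma → span 1243 Myr.

A — Cryogenian; B — Ectasian; C — Cretaceous; D — Ediacaran; E — Permian; span 1243 million years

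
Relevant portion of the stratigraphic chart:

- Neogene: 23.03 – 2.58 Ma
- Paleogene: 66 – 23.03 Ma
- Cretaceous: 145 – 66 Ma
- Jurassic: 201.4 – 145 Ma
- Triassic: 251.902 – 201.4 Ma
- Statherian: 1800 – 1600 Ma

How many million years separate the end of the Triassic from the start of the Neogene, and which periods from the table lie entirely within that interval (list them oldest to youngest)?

178.37 million years; Jurassic, Cretaceous, Paleogene

The Triassic closes at 201.4 Ma and the Neogene opens at 23.03 Ma, so the interval is 201.4 − 23.03 = 178.37 Myr.
A period fits inside if it starts at or after 201.4 Ma and ends at or before 23.03 Ma; oldest first that gives Jurassic, Cretaceous, Paleogene.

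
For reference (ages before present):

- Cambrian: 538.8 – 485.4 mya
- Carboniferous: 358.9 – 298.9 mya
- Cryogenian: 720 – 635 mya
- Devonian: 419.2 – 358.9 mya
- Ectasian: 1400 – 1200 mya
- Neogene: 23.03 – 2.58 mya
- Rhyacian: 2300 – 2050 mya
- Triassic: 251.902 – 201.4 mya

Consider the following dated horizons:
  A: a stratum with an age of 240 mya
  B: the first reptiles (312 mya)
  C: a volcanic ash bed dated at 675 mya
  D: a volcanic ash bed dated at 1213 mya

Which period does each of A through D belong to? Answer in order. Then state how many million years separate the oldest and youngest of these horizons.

A — Triassic; B — Carboniferous; C — Cryogenian; D — Ectasian; span 973 million years

A: 240 Ma lies in 251.902–201.4 Ma, so Triassic.
B: 312 Ma lies in 358.9–298.9 Ma, so Carboniferous.
C: 675 Ma lies in 720–635 Ma, so Cryogenian.
D: 1213 Ma lies in 1400–1200 Ma, so Ectasian.
Oldest = 1213 Ma, youngest = 240 Ma → span 973 Myr.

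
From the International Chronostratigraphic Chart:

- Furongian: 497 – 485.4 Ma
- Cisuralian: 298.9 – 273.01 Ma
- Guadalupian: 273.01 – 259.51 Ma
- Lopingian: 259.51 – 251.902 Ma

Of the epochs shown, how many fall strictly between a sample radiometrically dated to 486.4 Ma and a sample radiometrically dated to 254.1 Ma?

The older date is 486.4 Ma and the younger is 254.1 Ma.
Epochs with start < 486.4 and end > 254.1 Ma: Cisuralian (298.9–273.01), Guadalupian (273.01–259.51).
That is 2 complete epochs.

2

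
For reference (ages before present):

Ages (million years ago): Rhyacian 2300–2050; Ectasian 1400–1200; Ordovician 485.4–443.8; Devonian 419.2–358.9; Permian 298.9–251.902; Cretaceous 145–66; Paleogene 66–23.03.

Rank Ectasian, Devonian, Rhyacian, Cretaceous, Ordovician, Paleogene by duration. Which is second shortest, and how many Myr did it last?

Paleogene, 42.97 million years

Durations: Ectasian 200; Devonian 60.3; Rhyacian 250; Cretaceous 79; Ordovician 41.6; Paleogene 42.97 Myr.
Sorted shortest-first: Ordovician (41.6), Paleogene (42.97), Devonian (60.3), Cretaceous (79), Ectasian (200), Rhyacian (250).
The second shortest is Paleogene at 42.97 Myr.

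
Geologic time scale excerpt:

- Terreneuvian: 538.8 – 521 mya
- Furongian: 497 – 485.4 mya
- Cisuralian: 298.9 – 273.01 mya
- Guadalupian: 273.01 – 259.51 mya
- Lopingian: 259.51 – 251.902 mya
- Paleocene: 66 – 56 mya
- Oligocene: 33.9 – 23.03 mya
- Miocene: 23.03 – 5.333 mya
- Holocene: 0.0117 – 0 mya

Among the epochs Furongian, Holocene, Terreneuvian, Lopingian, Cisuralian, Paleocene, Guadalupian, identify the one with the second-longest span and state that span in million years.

Start − end for each: Furongian 497 − 485.4 = 11.6; Holocene 0.0117 − 0 = 0.0117; Terreneuvian 538.8 − 521 = 17.8; Lopingian 259.51 − 251.902 = 7.608; Cisuralian 298.9 − 273.01 = 25.89; Paleocene 66 − 56 = 10; Guadalupian 273.01 − 259.51 = 13.5.
Ranking these from longest: Cisuralian > Terreneuvian > Guadalupian > Furongian > Paleocene > Lopingian > Holocene.
Position 2 in that ranking is Terreneuvian, which lasted 17.8 Myr.

Terreneuvian, 17.8 million years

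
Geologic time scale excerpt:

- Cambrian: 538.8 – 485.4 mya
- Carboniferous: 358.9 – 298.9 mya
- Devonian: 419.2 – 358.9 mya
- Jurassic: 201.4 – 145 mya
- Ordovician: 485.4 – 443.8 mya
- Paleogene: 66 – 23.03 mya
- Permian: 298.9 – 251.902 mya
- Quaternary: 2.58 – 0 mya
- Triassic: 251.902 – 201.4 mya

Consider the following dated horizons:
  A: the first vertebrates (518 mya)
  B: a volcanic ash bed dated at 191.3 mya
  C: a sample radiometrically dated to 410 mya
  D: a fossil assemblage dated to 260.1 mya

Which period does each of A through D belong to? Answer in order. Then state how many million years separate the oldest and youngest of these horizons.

Match each age against the start–end ranges in the excerpt: A = 518 Ma → Cambrian (538.8–485.4); B = 191.3 Ma → Jurassic (201.4–145); C = 410 Ma → Devonian (419.2–358.9); D = 260.1 Ma → Permian (298.9–251.902).
The largest age is 518 Ma and the smallest is 191.3 Ma; their difference is 326.7 Myr.

A — Cambrian; B — Jurassic; C — Devonian; D — Permian; span 326.7 million years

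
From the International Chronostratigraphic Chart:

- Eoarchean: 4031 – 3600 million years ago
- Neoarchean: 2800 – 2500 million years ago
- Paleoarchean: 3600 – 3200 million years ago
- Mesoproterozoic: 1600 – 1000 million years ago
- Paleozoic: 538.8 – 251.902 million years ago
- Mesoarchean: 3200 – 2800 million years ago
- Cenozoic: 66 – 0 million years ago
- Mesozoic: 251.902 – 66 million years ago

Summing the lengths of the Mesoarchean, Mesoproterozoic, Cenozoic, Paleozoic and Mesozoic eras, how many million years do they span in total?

1538.8 million years

Duration is start − end for each: (3200 − 2800) + (1600 − 1000) + (66 − 0) + (538.8 − 251.902) + (251.902 − 66).
That is 400 + 600 + 66 + 286.898 + 185.902, which totals 1538.8 million years.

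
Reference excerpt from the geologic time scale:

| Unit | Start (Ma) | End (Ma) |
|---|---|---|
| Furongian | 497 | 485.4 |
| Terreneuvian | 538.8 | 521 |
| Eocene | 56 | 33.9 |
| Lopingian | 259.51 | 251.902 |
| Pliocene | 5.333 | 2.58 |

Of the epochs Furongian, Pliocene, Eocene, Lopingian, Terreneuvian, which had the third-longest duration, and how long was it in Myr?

Furongian, 11.6 million years

Durations: Furongian 11.6; Pliocene 2.753; Eocene 22.1; Lopingian 7.608; Terreneuvian 17.8 Myr.
Sorted longest-first: Eocene (22.1), Terreneuvian (17.8), Furongian (11.6), Lopingian (7.608), Pliocene (2.753).
The third longest is Furongian at 11.6 Myr.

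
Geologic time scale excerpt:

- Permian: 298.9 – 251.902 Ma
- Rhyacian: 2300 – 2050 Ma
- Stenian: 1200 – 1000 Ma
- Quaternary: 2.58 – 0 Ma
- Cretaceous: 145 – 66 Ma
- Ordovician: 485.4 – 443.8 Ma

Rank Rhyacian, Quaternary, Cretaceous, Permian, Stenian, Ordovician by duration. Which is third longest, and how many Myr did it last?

Cretaceous, 79 million years

Start − end for each: Rhyacian 2300 − 2050 = 250; Quaternary 2.58 − 0 = 2.58; Cretaceous 145 − 66 = 79; Permian 298.9 − 251.902 = 46.998; Stenian 1200 − 1000 = 200; Ordovician 485.4 − 443.8 = 41.6.
Ranking these from longest: Rhyacian > Stenian > Cretaceous > Permian > Ordovician > Quaternary.
Position 3 in that ranking is Cretaceous, which lasted 79 Myr.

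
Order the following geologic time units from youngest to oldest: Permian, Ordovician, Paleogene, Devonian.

Era membership (oldest first within each) — Paleozoic: Ordovician, Devonian, Permian; Cenozoic: Paleogene. Paleozoic precedes Mesozoic, which precedes Cenozoic. Concatenating the groups in that era order and then reversing gives youngest to oldest.

Paleogene, Permian, Devonian, Ordovician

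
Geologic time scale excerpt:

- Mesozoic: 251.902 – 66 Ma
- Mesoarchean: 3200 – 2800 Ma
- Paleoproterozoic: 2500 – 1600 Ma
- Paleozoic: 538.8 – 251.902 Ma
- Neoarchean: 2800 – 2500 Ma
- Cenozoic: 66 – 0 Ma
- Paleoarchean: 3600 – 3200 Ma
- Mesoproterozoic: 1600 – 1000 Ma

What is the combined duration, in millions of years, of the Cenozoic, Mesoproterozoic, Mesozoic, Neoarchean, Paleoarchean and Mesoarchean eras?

Each duration: Cenozoic = 66; Mesoproterozoic = 600; Mesozoic = 185.902; Neoarchean = 300; Paleoarchean = 400; Mesoarchean = 400.
Sum: 66 + 600 + 185.902 + 300 + 400 + 400 = 1951.902 Myr.

1951.902 million years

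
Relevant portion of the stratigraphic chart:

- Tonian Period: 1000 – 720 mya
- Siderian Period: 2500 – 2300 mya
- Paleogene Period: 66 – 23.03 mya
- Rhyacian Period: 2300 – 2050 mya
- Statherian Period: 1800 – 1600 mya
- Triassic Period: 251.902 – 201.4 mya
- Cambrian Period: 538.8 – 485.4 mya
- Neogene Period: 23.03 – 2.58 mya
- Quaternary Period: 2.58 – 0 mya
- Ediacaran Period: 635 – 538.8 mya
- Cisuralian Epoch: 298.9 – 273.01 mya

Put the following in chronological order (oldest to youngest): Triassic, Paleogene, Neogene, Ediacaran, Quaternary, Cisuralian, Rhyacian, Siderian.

Sorting by start age (descending Ma, since larger Ma = older): Siderian began 2500, Rhyacian began 2300, Ediacaran began 635, Cisuralian began 298.9, Triassic began 251.902, Paleogene began 66, Neogene began 23.03, Quaternary began 2.58.

Siderian, Rhyacian, Ediacaran, Cisuralian, Triassic, Paleogene, Neogene, Quaternary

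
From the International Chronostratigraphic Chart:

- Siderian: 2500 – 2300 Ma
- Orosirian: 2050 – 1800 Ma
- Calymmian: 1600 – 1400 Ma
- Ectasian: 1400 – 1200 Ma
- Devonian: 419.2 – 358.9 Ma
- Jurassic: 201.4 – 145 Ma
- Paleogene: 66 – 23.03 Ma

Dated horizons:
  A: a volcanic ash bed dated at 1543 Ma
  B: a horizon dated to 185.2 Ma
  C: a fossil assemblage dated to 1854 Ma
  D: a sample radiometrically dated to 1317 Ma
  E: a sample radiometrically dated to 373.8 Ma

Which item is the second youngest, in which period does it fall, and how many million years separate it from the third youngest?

E, in the Devonian; 943.2 million years to D

Smaller Ma means younger, so youngest first: B 185.2 < E 373.8 < D 1317 < A 1543 < C 1854.
Counting 2 along gives E (373.8 Ma); the excerpt puts that inside the Devonian, 419.2–358.9 Ma.
Next in line is D (1317 Ma), and 1317 − 373.8 = 943.2 Myr.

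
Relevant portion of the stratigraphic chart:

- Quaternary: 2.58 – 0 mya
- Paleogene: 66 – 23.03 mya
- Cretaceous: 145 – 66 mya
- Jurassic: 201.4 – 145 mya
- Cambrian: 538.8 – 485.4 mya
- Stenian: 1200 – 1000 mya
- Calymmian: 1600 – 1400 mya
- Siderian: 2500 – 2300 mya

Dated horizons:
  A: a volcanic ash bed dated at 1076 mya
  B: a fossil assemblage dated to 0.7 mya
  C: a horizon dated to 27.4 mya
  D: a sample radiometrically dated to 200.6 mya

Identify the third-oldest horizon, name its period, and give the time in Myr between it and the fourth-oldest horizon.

C, in the Paleogene; 26.7 million years to B

Larger Ma means older, so oldest first: A 1076 > D 200.6 > C 27.4 > B 0.7.
Counting 3 along gives C (27.4 Ma); the excerpt puts that inside the Paleogene, 66–23.03 Ma.
Next in line is B (0.7 Ma), and 27.4 − 0.7 = 26.7 Myr.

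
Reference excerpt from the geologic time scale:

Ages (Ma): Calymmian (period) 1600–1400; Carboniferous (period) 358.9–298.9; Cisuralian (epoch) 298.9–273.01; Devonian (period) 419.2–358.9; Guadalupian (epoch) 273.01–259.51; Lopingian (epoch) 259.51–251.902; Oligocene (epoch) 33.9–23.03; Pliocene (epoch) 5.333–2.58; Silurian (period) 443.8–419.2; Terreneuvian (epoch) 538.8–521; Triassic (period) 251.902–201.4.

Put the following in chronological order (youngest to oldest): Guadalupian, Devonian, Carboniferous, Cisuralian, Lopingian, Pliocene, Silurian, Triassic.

Pliocene → Triassic → Lopingian → Guadalupian → Cisuralian → Carboniferous → Devonian → Silurian

The oldest of these is Silurian (starts 443.8 Ma) and the youngest is Pliocene (ends 2.58 Ma).
In between, by decreasing start age: Devonian (419.2), Carboniferous (358.9), Cisuralian (298.9), Guadalupian (273.01), Lopingian (259.51), Triassic (251.902).
Listing youngest first means reversing that sequence.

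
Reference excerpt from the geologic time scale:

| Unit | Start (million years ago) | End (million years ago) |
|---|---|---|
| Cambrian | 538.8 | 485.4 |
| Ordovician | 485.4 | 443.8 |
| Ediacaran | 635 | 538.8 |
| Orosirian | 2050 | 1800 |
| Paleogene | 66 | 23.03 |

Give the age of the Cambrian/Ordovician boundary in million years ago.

The Cambrian ends and the Ordovician begins at 485.4 million years ago.

485.4 million years ago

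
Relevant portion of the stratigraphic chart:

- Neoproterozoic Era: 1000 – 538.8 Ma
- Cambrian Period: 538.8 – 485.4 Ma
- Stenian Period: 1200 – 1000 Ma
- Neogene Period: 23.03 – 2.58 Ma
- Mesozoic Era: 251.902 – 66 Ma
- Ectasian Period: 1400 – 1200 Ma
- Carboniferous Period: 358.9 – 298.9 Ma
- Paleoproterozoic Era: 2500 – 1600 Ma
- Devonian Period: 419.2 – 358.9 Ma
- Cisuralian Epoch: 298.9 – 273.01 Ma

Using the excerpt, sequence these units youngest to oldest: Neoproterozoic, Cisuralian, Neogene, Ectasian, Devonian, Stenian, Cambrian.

Neogene, Cisuralian, Devonian, Cambrian, Neoproterozoic, Stenian, Ectasian

Sorting by start age (ascending Ma, since larger Ma = older): Neogene start 23.03, Cisuralian start 298.9, Devonian start 419.2, Cambrian start 538.8, Neoproterozoic start 1000, Stenian start 1200, Ectasian start 1400.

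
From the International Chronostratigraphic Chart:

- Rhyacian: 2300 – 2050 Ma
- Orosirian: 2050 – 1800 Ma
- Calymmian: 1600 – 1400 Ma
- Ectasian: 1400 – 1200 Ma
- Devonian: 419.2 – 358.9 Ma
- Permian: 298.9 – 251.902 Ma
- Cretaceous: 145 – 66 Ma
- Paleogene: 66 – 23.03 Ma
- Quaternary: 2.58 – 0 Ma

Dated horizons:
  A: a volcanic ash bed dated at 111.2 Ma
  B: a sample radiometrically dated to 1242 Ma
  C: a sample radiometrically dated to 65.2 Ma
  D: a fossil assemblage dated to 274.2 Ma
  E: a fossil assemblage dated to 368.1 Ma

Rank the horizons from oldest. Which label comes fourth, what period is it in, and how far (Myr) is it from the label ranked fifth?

A, in the Cretaceous; 46 million years to C

Larger Ma means older, so oldest first: B 1242 > E 368.1 > D 274.2 > A 111.2 > C 65.2.
Counting 4 along gives A (111.2 Ma); the excerpt puts that inside the Cretaceous, 145–66 Ma.
Next in line is C (65.2 Ma), and 111.2 − 65.2 = 46 Myr.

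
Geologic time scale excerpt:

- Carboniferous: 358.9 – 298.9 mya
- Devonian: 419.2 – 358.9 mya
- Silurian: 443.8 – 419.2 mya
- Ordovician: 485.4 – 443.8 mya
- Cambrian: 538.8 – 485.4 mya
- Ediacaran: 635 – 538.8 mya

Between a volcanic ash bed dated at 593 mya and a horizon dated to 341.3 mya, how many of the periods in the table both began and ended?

593 Ma sits inside the Ediacaran (635–538.8) and 341.3 Ma inside the Carboniferous (358.9–298.9); neither of those is wholly between the two dates.
The listed periods lying completely between them are Cambrian, Ordovician, Silurian, Devonian — 4 in all.

4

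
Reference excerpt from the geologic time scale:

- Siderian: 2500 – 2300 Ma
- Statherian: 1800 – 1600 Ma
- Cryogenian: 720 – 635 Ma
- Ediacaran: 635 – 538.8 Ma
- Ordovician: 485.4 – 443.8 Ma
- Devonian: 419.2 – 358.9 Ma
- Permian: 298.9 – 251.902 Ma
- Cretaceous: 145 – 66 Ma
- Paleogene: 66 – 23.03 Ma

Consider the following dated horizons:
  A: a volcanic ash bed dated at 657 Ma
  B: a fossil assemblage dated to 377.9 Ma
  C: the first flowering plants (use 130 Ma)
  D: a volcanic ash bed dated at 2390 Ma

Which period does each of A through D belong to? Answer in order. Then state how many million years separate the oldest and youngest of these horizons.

Match each age against the start–end ranges in the excerpt: A = 657 Ma → Cryogenian (720–635); B = 377.9 Ma → Devonian (419.2–358.9); C = 130 Ma → Cretaceous (145–66); D = 2390 Ma → Siderian (2500–2300).
The largest age is 2390 Ma and the smallest is 130 Ma; their difference is 2260 Myr.

A — Cryogenian; B — Devonian; C — Cretaceous; D — Siderian; span 2260 million years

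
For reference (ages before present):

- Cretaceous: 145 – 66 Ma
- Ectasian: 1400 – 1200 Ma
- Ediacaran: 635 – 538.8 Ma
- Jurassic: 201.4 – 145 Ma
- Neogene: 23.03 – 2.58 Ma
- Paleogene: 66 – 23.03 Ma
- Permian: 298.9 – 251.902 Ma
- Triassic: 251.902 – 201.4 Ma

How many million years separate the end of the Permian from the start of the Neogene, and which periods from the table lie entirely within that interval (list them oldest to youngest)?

End of Permian = 251.902 Ma; start of Neogene = 23.03 Ma.
Gap = 251.902 − 23.03 = 228.872 Myr.
Periods wholly inside 251.902–23.03 Ma: Triassic (251.902–201.4), Jurassic (201.4–145), Cretaceous (145–66), Paleogene (66–23.03).

228.872 million years; Triassic, Jurassic, Cretaceous, Paleogene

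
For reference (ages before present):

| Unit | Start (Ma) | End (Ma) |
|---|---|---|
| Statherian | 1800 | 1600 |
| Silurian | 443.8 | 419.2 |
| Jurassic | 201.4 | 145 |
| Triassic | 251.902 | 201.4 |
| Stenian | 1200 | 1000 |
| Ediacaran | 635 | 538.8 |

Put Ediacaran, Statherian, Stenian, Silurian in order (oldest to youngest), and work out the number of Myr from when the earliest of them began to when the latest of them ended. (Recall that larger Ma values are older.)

From the excerpt: Ediacaran 635–538.8; Statherian 1800–1600; Stenian 1200–1000; Silurian 443.8–419.2 (Ma).
Larger Ma is earlier, so the oldest is Statherian and the youngest is Silurian; oldest to youngest: Statherian, Stenian, Ediacaran, Silurian.
Oldest start 1800 minus youngest end 419.2 gives 1380.8 Myr overall.

Statherian → Stenian → Ediacaran → Silurian; total span 1380.8 Myr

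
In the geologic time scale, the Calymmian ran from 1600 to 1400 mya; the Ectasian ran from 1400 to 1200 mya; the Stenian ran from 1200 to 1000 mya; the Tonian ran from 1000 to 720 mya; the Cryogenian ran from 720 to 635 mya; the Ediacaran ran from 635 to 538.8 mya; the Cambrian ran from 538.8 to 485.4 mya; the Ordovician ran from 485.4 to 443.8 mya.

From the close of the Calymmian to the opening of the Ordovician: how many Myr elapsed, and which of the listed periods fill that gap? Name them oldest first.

914.6 million years; Ectasian, Stenian, Tonian, Cryogenian, Ediacaran, Cambrian

End of Calymmian = 1400 Ma; start of Ordovician = 485.4 Ma.
Gap = 1400 − 485.4 = 914.6 Myr.
Periods wholly inside 1400–485.4 Ma: Ectasian (1400–1200), Stenian (1200–1000), Tonian (1000–720), Cryogenian (720–635), Ediacaran (635–538.8), Cambrian (538.8–485.4).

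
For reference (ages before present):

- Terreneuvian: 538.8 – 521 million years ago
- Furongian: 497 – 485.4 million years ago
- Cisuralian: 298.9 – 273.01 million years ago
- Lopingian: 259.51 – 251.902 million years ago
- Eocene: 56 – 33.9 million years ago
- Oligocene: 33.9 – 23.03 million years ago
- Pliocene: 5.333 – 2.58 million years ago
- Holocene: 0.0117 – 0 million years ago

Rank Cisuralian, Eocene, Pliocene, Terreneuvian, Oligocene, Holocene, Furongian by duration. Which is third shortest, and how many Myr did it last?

Oligocene, 10.87 million years

Durations: Cisuralian 25.89; Eocene 22.1; Pliocene 2.753; Terreneuvian 17.8; Oligocene 10.87; Holocene 0.0117; Furongian 11.6 Myr.
Sorted shortest-first: Holocene (0.0117), Pliocene (2.753), Oligocene (10.87), Furongian (11.6), Terreneuvian (17.8), Eocene (22.1), Cisuralian (25.89).
The third shortest is Oligocene at 10.87 Myr.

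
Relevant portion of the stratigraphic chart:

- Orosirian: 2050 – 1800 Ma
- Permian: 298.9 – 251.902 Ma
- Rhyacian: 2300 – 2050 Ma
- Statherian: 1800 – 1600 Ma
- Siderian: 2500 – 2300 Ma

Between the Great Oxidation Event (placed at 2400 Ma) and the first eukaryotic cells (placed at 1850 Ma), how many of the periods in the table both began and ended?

The older date is 2400 Ma and the younger is 1850 Ma.
Periods with start < 2400 and end > 1850 Ma: Rhyacian (2300–2050).
That is 1 complete period.

1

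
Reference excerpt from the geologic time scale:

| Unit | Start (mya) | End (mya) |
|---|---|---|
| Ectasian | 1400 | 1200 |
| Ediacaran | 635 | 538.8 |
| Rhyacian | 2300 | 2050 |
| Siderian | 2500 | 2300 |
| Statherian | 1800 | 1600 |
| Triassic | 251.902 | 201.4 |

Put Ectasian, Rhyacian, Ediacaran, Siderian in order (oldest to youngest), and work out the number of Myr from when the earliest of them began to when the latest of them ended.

Siderian, Rhyacian, Ectasian, Ediacaran; total span 1961.2 Myr

Start ages (Ma): Siderian 2500, Rhyacian 2300, Ectasian 1400, Ediacaran 635.
Ordered oldest to youngest: Siderian, Rhyacian, Ectasian, Ediacaran.
Span = 2500 − 538.8 = 1961.2 Myr.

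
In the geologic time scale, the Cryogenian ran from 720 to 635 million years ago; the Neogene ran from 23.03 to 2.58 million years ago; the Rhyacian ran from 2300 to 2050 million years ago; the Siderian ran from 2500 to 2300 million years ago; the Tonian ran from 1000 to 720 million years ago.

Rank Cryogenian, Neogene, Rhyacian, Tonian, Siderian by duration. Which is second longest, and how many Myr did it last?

Rhyacian, 250 million years

Start − end for each: Cryogenian 720 − 635 = 85; Neogene 23.03 − 2.58 = 20.45; Rhyacian 2300 − 2050 = 250; Tonian 1000 − 720 = 280; Siderian 2500 − 2300 = 200.
Ranking these from longest: Tonian > Rhyacian > Siderian > Cryogenian > Neogene.
Position 2 in that ranking is Rhyacian, which lasted 250 Myr.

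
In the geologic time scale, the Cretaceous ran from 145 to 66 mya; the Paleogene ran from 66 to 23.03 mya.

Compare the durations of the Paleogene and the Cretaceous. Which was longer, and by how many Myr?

Paleogene: 66 − 23.03 = 42.97 Myr.
Cretaceous: 145 − 66 = 79 Myr.
Difference: 79 − 42.97 = 36.03 Myr, so the Cretaceous was longer.

Cretaceous, by 36.03 million years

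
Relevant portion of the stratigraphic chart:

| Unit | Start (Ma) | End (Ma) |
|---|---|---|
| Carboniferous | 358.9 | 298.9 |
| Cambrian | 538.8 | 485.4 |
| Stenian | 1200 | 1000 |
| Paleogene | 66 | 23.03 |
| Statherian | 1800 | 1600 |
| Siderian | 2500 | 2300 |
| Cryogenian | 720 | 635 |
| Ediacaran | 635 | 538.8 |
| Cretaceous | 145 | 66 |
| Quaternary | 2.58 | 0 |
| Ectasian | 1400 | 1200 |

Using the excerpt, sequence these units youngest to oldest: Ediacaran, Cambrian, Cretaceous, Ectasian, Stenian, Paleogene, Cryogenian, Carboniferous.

The oldest of these is Ectasian (starts 1400 Ma) and the youngest is Paleogene (ends 23.03 Ma).
In between, by decreasing start age: Stenian (1200), Cryogenian (720), Ediacaran (635), Cambrian (538.8), Carboniferous (358.9), Cretaceous (145).
Listing youngest first means reversing that sequence.

Paleogene, Cretaceous, Carboniferous, Cambrian, Ediacaran, Cryogenian, Stenian, Ectasian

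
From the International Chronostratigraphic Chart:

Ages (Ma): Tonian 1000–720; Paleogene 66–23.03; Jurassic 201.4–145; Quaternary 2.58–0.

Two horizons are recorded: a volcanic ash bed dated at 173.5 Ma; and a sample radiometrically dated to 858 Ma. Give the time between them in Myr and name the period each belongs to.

Elapsed time: 858 − 173.5 = 684.5 Myr.
173.5 Ma lies within 201.4–145 Ma: Jurassic.
858 Ma lies within 1000–720 Ma: Tonian.

684.5 million years apart; the first in the Jurassic, the second in the Tonian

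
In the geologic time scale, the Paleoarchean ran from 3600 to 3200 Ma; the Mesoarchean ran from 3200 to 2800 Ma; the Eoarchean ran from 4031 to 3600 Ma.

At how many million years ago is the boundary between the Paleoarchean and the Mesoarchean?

3200 Ma

The Paleoarchean ends and the Mesoarchean begins at 3200 Ma.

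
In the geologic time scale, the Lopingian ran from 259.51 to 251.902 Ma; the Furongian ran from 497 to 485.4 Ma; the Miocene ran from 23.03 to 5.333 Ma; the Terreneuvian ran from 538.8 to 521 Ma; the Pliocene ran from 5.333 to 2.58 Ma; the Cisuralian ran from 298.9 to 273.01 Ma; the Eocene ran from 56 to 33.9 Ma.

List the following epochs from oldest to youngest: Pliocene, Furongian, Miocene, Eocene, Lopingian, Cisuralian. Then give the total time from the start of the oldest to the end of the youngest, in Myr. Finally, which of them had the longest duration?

Furongian → Cisuralian → Lopingian → Eocene → Miocene → Pliocene; total span 494.42 Myr; longest is Cisuralian

From the excerpt: Pliocene 5.333–2.58; Furongian 497–485.4; Miocene 23.03–5.333; Eocene 56–33.9; Lopingian 259.51–251.902; Cisuralian 298.9–273.01 (Ma).
Larger Ma is earlier, so the oldest is Furongian and the youngest is Pliocene; oldest to youngest: Furongian, Cisuralian, Lopingian, Eocene, Miocene, Pliocene.
Oldest start 497 minus youngest end 2.58 gives 494.42 Myr overall.
Individual lengths (start − end): Pliocene 2.753; Lopingian 7.608; Cisuralian 25.89; Furongian 11.6; Miocene 17.697; Eocene 22.1. The largest is Cisuralian at 25.89 Myr.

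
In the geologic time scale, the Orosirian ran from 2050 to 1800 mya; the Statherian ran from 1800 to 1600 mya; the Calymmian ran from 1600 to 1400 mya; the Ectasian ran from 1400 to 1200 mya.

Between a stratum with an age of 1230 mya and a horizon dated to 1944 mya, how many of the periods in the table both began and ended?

The older date is 1944 Ma and the younger is 1230 Ma.
Periods with start < 1944 and end > 1230 Ma: Statherian (1800–1600), Calymmian (1600–1400).
That is 2 complete periods.

2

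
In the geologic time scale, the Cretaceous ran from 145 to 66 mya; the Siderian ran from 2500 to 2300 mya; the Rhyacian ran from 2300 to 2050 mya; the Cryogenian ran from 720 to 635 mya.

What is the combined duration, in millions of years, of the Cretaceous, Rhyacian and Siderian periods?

529 million years

Duration is start − end for each: (145 − 66) + (2300 − 2050) + (2500 − 2300).
That is 79 + 250 + 200, which totals 529 million years.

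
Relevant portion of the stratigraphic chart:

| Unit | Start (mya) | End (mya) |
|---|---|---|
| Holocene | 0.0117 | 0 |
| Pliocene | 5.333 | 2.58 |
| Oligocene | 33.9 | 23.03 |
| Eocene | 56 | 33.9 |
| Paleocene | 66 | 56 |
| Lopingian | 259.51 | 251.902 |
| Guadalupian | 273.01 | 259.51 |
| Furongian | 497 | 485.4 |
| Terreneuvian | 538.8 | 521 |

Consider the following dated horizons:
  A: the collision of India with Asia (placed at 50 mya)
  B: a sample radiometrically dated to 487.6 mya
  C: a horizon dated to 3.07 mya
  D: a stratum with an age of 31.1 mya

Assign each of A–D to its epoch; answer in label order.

Match each age against the start–end ranges in the excerpt: A = 50 Ma → Eocene (56–33.9); B = 487.6 Ma → Furongian (497–485.4); C = 3.07 Ma → Pliocene (5.333–2.58); D = 31.1 Ma → Oligocene (33.9–23.03).

A — Eocene; B — Furongian; C — Pliocene; D — Oligocene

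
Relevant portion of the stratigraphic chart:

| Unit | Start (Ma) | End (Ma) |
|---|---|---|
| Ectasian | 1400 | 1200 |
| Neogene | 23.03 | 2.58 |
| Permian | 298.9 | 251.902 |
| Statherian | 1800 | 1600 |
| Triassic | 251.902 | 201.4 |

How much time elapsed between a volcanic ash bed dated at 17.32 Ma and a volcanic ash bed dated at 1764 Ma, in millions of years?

1746.68 million years

1764 − 17.32 = 1746.68 million years.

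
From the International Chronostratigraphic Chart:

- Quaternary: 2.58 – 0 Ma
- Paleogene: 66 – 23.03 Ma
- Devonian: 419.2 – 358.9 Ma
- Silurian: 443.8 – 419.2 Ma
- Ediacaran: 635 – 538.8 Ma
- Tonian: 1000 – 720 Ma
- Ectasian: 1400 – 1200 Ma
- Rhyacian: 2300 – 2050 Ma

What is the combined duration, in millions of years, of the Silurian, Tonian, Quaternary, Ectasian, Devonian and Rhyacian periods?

Duration is start − end for each: (443.8 − 419.2) + (1000 − 720) + (2.58 − 0) + (1400 − 1200) + (419.2 − 358.9) + (2300 − 2050).
That is 24.6 + 280 + 2.58 + 200 + 60.3 + 250, which totals 817.48 million years.

817.48 million years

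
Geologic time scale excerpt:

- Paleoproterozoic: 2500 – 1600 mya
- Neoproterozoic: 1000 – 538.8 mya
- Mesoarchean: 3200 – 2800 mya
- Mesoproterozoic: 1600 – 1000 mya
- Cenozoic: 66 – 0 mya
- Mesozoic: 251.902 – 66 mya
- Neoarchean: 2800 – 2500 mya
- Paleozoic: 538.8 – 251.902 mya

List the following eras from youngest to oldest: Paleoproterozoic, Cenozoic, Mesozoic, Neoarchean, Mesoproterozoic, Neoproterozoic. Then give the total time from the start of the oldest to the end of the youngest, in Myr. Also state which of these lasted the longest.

Cenozoic, Mesozoic, Neoproterozoic, Mesoproterozoic, Paleoproterozoic, Neoarchean; total span 2800 Myr; longest is Paleoproterozoic

Start ages (Ma): Neoarchean 2800, Paleoproterozoic 2500, Mesoproterozoic 1600, Neoproterozoic 1000, Mesozoic 251.902, Cenozoic 66.
Ordered youngest to oldest: Cenozoic, Mesozoic, Neoproterozoic, Mesoproterozoic, Paleoproterozoic, Neoarchean.
Span = 2800 − 0 = 2800 Myr.
Durations: Mesozoic 185.902, Paleoproterozoic 900, Mesoproterozoic 600, Neoproterozoic 461.2, Neoarchean 300, Cenozoic 66 → longest is Paleoproterozoic (900 Myr).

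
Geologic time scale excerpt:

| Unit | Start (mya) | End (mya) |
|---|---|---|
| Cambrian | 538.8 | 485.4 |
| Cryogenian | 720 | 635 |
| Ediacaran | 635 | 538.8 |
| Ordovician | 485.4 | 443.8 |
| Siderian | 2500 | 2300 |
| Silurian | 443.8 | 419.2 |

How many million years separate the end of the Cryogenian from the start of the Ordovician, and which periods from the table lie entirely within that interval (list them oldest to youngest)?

The Cryogenian closes at 635 Ma and the Ordovician opens at 485.4 Ma, so the interval is 635 − 485.4 = 149.6 Myr.
A period fits inside if it starts at or after 635 Ma and ends at or before 485.4 Ma; oldest first that gives Ediacaran, Cambrian.

149.6 million years; Ediacaran, Cambrian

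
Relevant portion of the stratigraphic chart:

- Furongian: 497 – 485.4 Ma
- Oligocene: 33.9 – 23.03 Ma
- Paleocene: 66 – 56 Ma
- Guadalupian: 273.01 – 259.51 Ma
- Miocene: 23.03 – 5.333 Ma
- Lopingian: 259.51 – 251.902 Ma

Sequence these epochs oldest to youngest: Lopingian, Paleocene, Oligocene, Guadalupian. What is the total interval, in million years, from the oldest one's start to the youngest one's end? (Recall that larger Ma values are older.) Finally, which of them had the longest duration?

From the excerpt: Lopingian 259.51–251.902; Paleocene 66–56; Oligocene 33.9–23.03; Guadalupian 273.01–259.51 (Ma).
Larger Ma is earlier, so the oldest is Guadalupian and the youngest is Oligocene; oldest to youngest: Guadalupian, Lopingian, Paleocene, Oligocene.
Oldest start 273.01 minus youngest end 23.03 gives 249.98 Myr overall.
Individual lengths (start − end): Guadalupian 13.5; Oligocene 10.87; Lopingian 7.608; Paleocene 10. The largest is Guadalupian at 13.5 Myr.

Guadalupian, Lopingian, Paleocene, Oligocene; total span 249.98 Myr; longest is Guadalupian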